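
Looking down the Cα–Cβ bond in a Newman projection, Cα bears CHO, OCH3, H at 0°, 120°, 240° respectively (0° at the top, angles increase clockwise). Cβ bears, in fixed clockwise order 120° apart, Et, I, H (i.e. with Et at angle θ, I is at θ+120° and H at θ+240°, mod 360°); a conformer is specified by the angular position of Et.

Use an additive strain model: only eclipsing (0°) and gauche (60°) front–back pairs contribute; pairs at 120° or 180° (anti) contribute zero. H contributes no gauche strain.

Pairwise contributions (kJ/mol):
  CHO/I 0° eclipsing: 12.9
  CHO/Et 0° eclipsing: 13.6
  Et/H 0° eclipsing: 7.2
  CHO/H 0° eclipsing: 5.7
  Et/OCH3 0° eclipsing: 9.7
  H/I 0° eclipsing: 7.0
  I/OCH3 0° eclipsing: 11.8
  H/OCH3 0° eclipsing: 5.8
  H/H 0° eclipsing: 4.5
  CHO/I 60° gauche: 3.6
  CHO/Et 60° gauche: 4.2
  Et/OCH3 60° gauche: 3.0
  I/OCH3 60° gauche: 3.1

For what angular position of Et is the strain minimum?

Et at 0° (eclipsed): CHO(0°)/Et(0°) eclipsed 13.6; OCH3(120°)/I(120°) eclipsed 11.8; H(240°)/H(240°) eclipsed 4.5 → 29.9 kJ/mol.
Et at 60° (staggered): CHO(0°)/Et(60°) gauche 4.2; OCH3(120°)/Et(60°) gauche 3.0; OCH3(120°)/I(180°) gauche 3.1 → 10.3 kJ/mol.
Et at 120° (eclipsed): CHO(0°)/H(0°) eclipsed 5.7; OCH3(120°)/Et(120°) eclipsed 9.7; H(240°)/I(240°) eclipsed 7.0 → 22.4 kJ/mol.
Et at 180° (staggered): CHO(0°)/I(300°) gauche 3.6; OCH3(120°)/Et(180°) gauche 3.0 → 6.6 kJ/mol.
Et at 240° (eclipsed): CHO(0°)/I(0°) eclipsed 12.9; OCH3(120°)/H(120°) eclipsed 5.8; H(240°)/Et(240°) eclipsed 7.2 → 25.9 kJ/mol.
Et at 300° (staggered): CHO(0°)/Et(300°) gauche 4.2; CHO(0°)/I(60°) gauche 3.6; OCH3(120°)/I(60°) gauche 3.1 → 10.9 kJ/mol.
The minimum (6.6 kJ/mol) occurs with Et at 180°.

180°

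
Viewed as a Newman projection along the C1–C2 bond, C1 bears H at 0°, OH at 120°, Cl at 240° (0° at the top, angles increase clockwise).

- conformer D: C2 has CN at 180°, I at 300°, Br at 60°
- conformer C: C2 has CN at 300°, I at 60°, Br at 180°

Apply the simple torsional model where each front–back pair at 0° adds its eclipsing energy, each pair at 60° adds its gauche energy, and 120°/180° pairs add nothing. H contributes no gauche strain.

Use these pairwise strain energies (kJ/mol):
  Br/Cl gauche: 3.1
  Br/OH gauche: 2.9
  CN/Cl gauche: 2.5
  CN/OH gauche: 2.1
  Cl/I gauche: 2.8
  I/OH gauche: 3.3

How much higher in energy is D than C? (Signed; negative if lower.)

D (staggered): OH–CN gauche, OH–Br gauche, Cl–CN gauche, Cl–I gauche; 2.1 + 2.9 + 2.5 + 2.8 = 10.3 kJ/mol.
C (staggered): OH–I gauche, OH–Br gauche, Cl–CN gauche, Cl–Br gauche; 3.3 + 2.9 + 2.5 + 3.1 = 11.8 kJ/mol.
E(D) − E(C) = 10.3 − 11.8 = -1.5 kJ/mol.

-1.5 kJ/mol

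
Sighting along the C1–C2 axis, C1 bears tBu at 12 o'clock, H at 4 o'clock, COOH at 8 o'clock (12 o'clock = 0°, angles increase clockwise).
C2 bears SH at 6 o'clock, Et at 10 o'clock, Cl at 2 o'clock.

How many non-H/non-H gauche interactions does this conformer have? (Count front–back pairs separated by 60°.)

4

Non-H gauche pairs: tBu(0°)/Et(300°); tBu(0°)/Cl(60°); COOH(240°)/SH(180°); COOH(240°)/Et(300°) — 4 interactions.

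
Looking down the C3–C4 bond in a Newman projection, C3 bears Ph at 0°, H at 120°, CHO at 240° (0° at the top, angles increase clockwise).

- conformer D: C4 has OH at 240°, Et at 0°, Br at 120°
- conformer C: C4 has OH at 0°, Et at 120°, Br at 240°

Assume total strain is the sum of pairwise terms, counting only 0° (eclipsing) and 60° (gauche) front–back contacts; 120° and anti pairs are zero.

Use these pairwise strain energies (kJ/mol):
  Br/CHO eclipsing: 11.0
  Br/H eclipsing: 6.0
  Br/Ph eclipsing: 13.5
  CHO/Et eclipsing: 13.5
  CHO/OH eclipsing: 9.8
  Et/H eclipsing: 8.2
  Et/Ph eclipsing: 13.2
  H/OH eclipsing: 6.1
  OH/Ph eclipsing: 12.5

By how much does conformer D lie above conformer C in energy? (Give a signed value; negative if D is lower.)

-2.7 kJ/mol

D is eclipsed. Ph at 0° is eclipsed with Et at 0° (13.2); H at 120° is eclipsed with Br at 120° (6.0); CHO at 240° is eclipsed with OH at 240° (9.8). Total 29.0 kJ/mol.
C is eclipsed. Ph at 0° is eclipsed with OH at 0° (12.5); H at 120° is eclipsed with Et at 120° (8.2); CHO at 240° is eclipsed with Br at 240° (11.0). Total 31.7 kJ/mol.
E(D) − E(C) = 29.0 − 31.7 = -2.7 kJ/mol.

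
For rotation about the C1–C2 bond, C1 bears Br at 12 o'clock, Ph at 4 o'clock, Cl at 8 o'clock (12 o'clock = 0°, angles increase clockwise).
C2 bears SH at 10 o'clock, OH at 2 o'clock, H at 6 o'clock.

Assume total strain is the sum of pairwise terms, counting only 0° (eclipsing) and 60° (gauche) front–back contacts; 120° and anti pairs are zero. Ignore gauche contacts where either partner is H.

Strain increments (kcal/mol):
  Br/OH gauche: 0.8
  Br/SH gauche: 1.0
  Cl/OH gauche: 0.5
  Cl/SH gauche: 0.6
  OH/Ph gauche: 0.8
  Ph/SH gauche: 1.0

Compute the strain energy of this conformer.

3.2 kcal/mol

This conformer is staggered. Br at 0° is gauche with SH at 300° (1.0); Br at 0° is gauche with OH at 60° (0.8); Ph at 120° is gauche with OH at 60° (0.8); Cl at 240° is gauche with SH at 300° (0.6). Total 3.2 kcal/mol.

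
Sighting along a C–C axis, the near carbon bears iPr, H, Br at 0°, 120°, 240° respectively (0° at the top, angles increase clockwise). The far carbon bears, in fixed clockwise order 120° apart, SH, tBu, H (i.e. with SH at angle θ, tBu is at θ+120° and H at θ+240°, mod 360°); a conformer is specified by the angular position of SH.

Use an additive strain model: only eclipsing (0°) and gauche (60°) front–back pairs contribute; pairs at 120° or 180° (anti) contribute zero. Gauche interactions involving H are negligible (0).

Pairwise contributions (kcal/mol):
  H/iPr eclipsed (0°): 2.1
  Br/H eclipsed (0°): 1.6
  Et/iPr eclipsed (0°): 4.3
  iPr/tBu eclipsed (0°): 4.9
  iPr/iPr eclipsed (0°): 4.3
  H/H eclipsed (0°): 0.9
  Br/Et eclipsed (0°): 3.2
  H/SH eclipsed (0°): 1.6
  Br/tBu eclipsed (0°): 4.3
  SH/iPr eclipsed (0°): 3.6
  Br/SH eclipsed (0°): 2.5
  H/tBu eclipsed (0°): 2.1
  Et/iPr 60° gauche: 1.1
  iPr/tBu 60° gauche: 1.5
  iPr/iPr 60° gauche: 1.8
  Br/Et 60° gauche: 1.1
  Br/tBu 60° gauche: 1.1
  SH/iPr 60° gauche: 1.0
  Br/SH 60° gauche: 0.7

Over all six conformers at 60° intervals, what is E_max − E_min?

6.2 kcal/mol

SH at 0° (eclipsed): iPr(0°)/SH(0°) eclipsed 3.6; H(120°)/tBu(120°) eclipsed 2.1; Br(240°)/H(240°) eclipsed 1.6 → 7.3 kcal/mol.
SH at 60° (staggered): iPr(0°)/SH(60°) gauche 1.0; Br(240°)/tBu(180°) gauche 1.1 → 2.1 kcal/mol.
SH at 120° (eclipsed): iPr(0°)/H(0°) eclipsed 2.1; H(120°)/SH(120°) eclipsed 1.6; Br(240°)/tBu(240°) eclipsed 4.3 → 8.0 kcal/mol.
SH at 180° (staggered): iPr(0°)/tBu(300°) gauche 1.5; Br(240°)/SH(180°) gauche 0.7; Br(240°)/tBu(300°) gauche 1.1 → 3.3 kcal/mol.
SH at 240° (eclipsed): iPr(0°)/tBu(0°) eclipsed 4.9; H(120°)/H(120°) eclipsed 0.9; Br(240°)/SH(240°) eclipsed 2.5 → 8.3 kcal/mol.
SH at 300° (staggered): iPr(0°)/SH(300°) gauche 1.0; iPr(0°)/tBu(60°) gauche 1.5; Br(240°)/SH(300°) gauche 0.7 → 3.2 kcal/mol.
Max at 240° (8.3 kcal/mol), min at 60° (2.1 kcal/mol); barrier = 6.2 kcal/mol.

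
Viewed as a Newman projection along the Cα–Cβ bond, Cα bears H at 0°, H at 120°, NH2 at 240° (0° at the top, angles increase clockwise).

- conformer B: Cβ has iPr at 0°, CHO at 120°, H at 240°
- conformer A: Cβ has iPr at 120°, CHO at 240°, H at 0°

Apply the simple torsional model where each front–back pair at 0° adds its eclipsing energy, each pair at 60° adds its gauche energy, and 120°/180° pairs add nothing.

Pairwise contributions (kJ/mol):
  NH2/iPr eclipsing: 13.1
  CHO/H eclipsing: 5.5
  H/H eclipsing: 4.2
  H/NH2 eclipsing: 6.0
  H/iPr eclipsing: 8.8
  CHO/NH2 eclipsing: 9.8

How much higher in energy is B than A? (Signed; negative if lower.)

B (eclipsed): H–iPr eclipsed, H–CHO eclipsed, NH2–H eclipsed; 8.8 + 5.5 + 6.0 = 20.3 kJ/mol.
A (eclipsed): H–H eclipsed, H–iPr eclipsed, NH2–CHO eclipsed; 4.2 + 8.8 + 9.8 = 22.8 kJ/mol.
E(B) − E(A) = 20.3 − 22.8 = -2.5 kJ/mol.

-2.5 kJ/mol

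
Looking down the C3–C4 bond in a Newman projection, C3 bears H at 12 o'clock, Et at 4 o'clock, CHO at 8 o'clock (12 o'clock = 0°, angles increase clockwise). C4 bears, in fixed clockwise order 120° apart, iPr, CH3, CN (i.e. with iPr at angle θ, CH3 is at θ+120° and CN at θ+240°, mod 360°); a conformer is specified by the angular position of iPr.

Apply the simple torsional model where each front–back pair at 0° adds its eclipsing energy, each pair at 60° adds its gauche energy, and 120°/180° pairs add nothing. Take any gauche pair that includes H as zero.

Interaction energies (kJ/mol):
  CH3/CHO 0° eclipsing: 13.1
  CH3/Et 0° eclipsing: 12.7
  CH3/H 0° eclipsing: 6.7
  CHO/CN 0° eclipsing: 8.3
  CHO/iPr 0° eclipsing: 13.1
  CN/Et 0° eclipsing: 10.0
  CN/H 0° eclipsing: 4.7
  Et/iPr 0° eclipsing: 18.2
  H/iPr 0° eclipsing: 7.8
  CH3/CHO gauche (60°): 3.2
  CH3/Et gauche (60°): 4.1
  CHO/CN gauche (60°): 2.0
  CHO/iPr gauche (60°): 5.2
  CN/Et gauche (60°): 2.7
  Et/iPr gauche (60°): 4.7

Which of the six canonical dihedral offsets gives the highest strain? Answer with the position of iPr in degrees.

120°

iPr at 0° (eclipsed): H(0°)/iPr(0°) eclipsed 7.8; Et(120°)/CH3(120°) eclipsed 12.7; CHO(240°)/CN(240°) eclipsed 8.3 → 28.8 kJ/mol.
iPr at 60° (staggered): Et(120°)/iPr(60°) gauche 4.7; Et(120°)/CH3(180°) gauche 4.1; CHO(240°)/CH3(180°) gauche 3.2; CHO(240°)/CN(300°) gauche 2.0 → 14.0 kJ/mol.
iPr at 120° (eclipsed): H(0°)/CN(0°) eclipsed 4.7; Et(120°)/iPr(120°) eclipsed 18.2; CHO(240°)/CH3(240°) eclipsed 13.1 → 36.0 kJ/mol.
iPr at 180° (staggered): Et(120°)/iPr(180°) gauche 4.7; Et(120°)/CN(60°) gauche 2.7; CHO(240°)/iPr(180°) gauche 5.2; CHO(240°)/CH3(300°) gauche 3.2 → 15.8 kJ/mol.
iPr at 240° (eclipsed): H(0°)/CH3(0°) eclipsed 6.7; Et(120°)/CN(120°) eclipsed 10.0; CHO(240°)/iPr(240°) eclipsed 13.1 → 29.8 kJ/mol.
iPr at 300° (staggered): Et(120°)/CH3(60°) gauche 4.1; Et(120°)/CN(180°) gauche 2.7; CHO(240°)/iPr(300°) gauche 5.2; CHO(240°)/CN(180°) gauche 2.0 → 14.0 kJ/mol.
The maximum (36.0 kJ/mol) occurs with iPr at 120°.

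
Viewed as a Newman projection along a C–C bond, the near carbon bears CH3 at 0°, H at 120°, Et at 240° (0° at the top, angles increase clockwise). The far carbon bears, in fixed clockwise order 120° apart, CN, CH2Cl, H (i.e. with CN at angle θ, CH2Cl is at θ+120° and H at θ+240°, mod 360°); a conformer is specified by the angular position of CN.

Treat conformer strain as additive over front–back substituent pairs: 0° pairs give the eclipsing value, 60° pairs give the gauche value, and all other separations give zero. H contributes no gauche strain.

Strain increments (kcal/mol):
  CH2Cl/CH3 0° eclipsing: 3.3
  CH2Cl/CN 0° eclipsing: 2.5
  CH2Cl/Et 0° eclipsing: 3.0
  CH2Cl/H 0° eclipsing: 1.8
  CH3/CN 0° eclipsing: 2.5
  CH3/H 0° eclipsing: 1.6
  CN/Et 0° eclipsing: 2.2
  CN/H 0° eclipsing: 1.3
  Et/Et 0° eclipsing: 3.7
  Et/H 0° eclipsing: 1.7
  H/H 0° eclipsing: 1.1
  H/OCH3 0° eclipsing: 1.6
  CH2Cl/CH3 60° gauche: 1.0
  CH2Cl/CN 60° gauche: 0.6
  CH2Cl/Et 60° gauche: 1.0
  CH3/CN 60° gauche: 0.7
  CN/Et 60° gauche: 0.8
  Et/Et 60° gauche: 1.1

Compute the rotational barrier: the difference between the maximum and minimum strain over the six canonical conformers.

4.9 kcal/mol

CN at 0° (eclipsed): CH3–CN eclipsed, H–CH2Cl eclipsed, Et–H eclipsed; 2.5 + 1.8 + 1.7 = 6.0 kcal/mol.
CN at 60° (staggered): CH3–CN gauche, Et–CH2Cl gauche; 0.7 + 1.0 = 1.7 kcal/mol.
CN at 120° (eclipsed): CH3–H eclipsed, H–CN eclipsed, Et–CH2Cl eclipsed; 1.6 + 1.3 + 3.0 = 5.9 kcal/mol.
CN at 180° (staggered): CH3–CH2Cl gauche, Et–CN gauche, Et–CH2Cl gauche; 1.0 + 0.8 + 1.0 = 2.8 kcal/mol.
CN at 240° (eclipsed): CH3–CH2Cl eclipsed, H–H eclipsed, Et–CN eclipsed; 3.3 + 1.1 + 2.2 = 6.6 kcal/mol.
CN at 300° (staggered): CH3–CN gauche, CH3–CH2Cl gauche, Et–CN gauche; 0.7 + 1.0 + 0.8 = 2.5 kcal/mol.
Max at 240° (6.6 kcal/mol), min at 60° (1.7 kcal/mol); barrier = 4.9 kcal/mol.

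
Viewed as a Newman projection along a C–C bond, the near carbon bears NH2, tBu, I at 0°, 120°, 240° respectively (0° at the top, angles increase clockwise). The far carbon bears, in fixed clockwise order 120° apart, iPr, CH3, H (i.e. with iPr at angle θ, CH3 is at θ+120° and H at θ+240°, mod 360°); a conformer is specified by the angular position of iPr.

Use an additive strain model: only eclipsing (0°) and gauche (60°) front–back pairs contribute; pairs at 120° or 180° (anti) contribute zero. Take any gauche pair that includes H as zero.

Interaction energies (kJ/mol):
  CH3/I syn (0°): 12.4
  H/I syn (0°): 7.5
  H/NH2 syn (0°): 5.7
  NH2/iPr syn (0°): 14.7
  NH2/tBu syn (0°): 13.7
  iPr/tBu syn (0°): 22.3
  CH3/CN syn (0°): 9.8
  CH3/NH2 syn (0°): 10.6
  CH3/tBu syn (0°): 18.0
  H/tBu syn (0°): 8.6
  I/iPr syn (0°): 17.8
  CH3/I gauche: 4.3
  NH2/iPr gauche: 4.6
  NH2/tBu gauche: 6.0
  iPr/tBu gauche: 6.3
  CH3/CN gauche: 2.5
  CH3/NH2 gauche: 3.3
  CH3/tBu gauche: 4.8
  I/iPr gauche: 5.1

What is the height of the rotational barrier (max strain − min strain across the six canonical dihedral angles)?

22.6 kJ/mol

iPr at 0° (eclipsed): NH2(0°)/iPr(0°) eclipsed 14.7; tBu(120°)/CH3(120°) eclipsed 18.0; I(240°)/H(240°) eclipsed 7.5 → 40.2 kJ/mol.
iPr at 60° (staggered): NH2(0°)/iPr(60°) gauche 4.6; tBu(120°)/iPr(60°) gauche 6.3; tBu(120°)/CH3(180°) gauche 4.8; I(240°)/CH3(180°) gauche 4.3 → 20.0 kJ/mol.
iPr at 120° (eclipsed): NH2(0°)/H(0°) eclipsed 5.7; tBu(120°)/iPr(120°) eclipsed 22.3; I(240°)/CH3(240°) eclipsed 12.4 → 40.4 kJ/mol.
iPr at 180° (staggered): NH2(0°)/CH3(300°) gauche 3.3; tBu(120°)/iPr(180°) gauche 6.3; I(240°)/iPr(180°) gauche 5.1; I(240°)/CH3(300°) gauche 4.3 → 19.0 kJ/mol.
iPr at 240° (eclipsed): NH2(0°)/CH3(0°) eclipsed 10.6; tBu(120°)/H(120°) eclipsed 8.6; I(240°)/iPr(240°) eclipsed 17.8 → 37.0 kJ/mol.
iPr at 300° (staggered): NH2(0°)/iPr(300°) gauche 4.6; NH2(0°)/CH3(60°) gauche 3.3; tBu(120°)/CH3(60°) gauche 4.8; I(240°)/iPr(300°) gauche 5.1 → 17.8 kJ/mol.
Max at 120° (40.4 kJ/mol), min at 300° (17.8 kJ/mol); barrier = 22.6 kJ/mol.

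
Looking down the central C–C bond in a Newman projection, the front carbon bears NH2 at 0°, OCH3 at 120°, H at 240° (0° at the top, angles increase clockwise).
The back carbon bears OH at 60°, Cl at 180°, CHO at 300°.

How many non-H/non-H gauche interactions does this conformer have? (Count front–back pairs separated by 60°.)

4

Non-H gauche pairs: NH2(0°)/OH(60°); NH2(0°)/CHO(300°); OCH3(120°)/OH(60°); OCH3(120°)/Cl(180°) — 4 interactions.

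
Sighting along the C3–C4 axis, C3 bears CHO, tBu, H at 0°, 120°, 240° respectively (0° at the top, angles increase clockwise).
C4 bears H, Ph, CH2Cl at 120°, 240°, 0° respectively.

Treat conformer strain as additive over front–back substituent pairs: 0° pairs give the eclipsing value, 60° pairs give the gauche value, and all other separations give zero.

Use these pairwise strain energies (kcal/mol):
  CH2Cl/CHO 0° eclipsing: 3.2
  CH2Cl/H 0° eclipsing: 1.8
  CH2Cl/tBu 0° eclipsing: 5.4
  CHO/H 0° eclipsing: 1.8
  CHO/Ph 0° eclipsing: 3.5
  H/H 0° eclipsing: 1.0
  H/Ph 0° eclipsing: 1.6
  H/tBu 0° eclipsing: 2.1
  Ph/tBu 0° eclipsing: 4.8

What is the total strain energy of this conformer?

This conformer (eclipsed): CHO(0°)/CH2Cl(0°) eclipsed 3.2; tBu(120°)/H(120°) eclipsed 2.1; H(240°)/Ph(240°) eclipsed 1.6 → 6.9 kcal/mol.

6.9 kcal/mol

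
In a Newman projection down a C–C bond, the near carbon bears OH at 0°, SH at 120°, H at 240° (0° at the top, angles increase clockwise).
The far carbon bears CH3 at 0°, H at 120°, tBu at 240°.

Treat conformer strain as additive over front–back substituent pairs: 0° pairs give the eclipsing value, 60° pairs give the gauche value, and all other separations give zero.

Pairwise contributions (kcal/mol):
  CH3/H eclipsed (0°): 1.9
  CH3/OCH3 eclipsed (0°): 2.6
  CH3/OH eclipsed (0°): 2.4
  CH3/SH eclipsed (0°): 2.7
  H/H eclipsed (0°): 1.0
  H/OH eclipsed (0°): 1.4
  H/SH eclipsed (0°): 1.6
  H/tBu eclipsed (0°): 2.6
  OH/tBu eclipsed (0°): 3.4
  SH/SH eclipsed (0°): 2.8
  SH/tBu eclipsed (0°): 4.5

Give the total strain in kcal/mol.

This conformer (eclipsed): OH–CH3 eclipsed, SH–H eclipsed, H–tBu eclipsed; 2.4 + 1.6 + 2.6 = 6.6 kcal/mol.

6.6 kcal/mol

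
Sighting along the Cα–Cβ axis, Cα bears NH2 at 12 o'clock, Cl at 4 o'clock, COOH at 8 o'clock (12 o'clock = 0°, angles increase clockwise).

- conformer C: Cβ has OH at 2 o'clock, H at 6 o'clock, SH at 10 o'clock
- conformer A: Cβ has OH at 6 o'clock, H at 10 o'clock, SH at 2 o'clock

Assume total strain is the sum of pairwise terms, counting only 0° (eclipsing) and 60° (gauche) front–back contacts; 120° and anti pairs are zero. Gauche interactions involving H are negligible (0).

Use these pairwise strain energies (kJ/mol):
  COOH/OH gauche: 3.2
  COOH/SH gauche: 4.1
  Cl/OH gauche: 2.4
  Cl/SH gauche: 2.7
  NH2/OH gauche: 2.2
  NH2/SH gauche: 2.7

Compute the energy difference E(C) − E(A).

+0.4 kJ/mol

C (staggered): NH2(0°)/OH(60°) gauche 2.2; NH2(0°)/SH(300°) gauche 2.7; Cl(120°)/OH(60°) gauche 2.4; COOH(240°)/SH(300°) gauche 4.1 → 11.4 kJ/mol.
A (staggered): NH2(0°)/SH(60°) gauche 2.7; Cl(120°)/OH(180°) gauche 2.4; Cl(120°)/SH(60°) gauche 2.7; COOH(240°)/OH(180°) gauche 3.2 → 11.0 kJ/mol.
E(C) − E(A) = 11.4 − 11.0 = +0.4 kJ/mol.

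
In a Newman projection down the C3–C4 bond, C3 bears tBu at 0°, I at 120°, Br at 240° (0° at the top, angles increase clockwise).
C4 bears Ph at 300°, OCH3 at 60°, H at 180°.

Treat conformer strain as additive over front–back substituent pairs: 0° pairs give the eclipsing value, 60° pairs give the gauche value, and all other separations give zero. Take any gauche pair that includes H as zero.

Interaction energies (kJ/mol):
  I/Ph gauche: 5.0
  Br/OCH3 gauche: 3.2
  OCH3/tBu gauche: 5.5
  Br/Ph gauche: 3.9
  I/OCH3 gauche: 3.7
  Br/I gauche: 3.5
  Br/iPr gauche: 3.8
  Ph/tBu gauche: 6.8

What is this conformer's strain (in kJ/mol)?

19.9 kJ/mol

This conformer (staggered): tBu(0°)/Ph(300°) gauche 6.8; tBu(0°)/OCH3(60°) gauche 5.5; I(120°)/OCH3(60°) gauche 3.7; Br(240°)/Ph(300°) gauche 3.9 → 19.9 kJ/mol.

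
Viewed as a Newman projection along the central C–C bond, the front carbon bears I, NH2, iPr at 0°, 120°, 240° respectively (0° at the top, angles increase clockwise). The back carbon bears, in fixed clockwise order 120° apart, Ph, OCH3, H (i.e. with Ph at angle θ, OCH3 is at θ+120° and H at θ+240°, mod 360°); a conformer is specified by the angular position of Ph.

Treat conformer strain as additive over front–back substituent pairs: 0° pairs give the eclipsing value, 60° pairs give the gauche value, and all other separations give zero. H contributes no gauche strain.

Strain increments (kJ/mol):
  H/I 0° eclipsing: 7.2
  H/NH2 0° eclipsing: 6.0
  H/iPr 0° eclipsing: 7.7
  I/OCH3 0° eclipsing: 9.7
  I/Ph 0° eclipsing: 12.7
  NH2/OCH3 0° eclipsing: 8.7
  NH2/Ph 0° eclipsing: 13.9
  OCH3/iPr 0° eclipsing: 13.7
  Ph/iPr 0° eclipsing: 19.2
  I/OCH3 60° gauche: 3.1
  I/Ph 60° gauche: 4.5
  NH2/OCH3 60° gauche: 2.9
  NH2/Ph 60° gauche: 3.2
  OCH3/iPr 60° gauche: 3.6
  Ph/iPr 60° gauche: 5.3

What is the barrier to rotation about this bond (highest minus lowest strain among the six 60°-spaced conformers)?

Ph at 0° (eclipsed): I(0°)/Ph(0°) eclipsed 12.7; NH2(120°)/OCH3(120°) eclipsed 8.7; iPr(240°)/H(240°) eclipsed 7.7 → 29.1 kJ/mol.
Ph at 60° (staggered): I(0°)/Ph(60°) gauche 4.5; NH2(120°)/Ph(60°) gauche 3.2; NH2(120°)/OCH3(180°) gauche 2.9; iPr(240°)/OCH3(180°) gauche 3.6 → 14.2 kJ/mol.
Ph at 120° (eclipsed): I(0°)/H(0°) eclipsed 7.2; NH2(120°)/Ph(120°) eclipsed 13.9; iPr(240°)/OCH3(240°) eclipsed 13.7 → 34.8 kJ/mol.
Ph at 180° (staggered): I(0°)/OCH3(300°) gauche 3.1; NH2(120°)/Ph(180°) gauche 3.2; iPr(240°)/Ph(180°) gauche 5.3; iPr(240°)/OCH3(300°) gauche 3.6 → 15.2 kJ/mol.
Ph at 240° (eclipsed): I(0°)/OCH3(0°) eclipsed 9.7; NH2(120°)/H(120°) eclipsed 6.0; iPr(240°)/Ph(240°) eclipsed 19.2 → 34.9 kJ/mol.
Ph at 300° (staggered): I(0°)/Ph(300°) gauche 4.5; I(0°)/OCH3(60°) gauche 3.1; NH2(120°)/OCH3(60°) gauche 2.9; iPr(240°)/Ph(300°) gauche 5.3 → 15.8 kJ/mol.
Max at 240° (34.9 kJ/mol), min at 60° (14.2 kJ/mol); barrier = 20.7 kJ/mol.

20.7 kJ/mol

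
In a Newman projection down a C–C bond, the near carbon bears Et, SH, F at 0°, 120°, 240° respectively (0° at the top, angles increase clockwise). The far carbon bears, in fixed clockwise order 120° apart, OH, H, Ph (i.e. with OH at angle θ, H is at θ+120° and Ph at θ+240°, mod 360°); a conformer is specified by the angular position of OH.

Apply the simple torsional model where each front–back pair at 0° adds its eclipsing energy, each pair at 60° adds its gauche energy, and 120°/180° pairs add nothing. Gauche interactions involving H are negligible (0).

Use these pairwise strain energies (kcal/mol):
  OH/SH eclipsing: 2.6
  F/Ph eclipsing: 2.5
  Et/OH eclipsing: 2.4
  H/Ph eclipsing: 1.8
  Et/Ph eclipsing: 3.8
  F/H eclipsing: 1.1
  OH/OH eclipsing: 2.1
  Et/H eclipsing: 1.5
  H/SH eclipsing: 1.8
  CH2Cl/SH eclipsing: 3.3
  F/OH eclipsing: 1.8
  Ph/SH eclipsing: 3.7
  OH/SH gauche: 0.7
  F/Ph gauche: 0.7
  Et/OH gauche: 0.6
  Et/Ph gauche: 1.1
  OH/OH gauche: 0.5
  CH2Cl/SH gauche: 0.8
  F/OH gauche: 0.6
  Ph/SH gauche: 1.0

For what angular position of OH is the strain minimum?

300°

OH at 0° is eclipsed. Et at 0° is eclipsed with OH at 0° (2.4); SH at 120° is eclipsed with H at 120° (1.8); F at 240° is eclipsed with Ph at 240° (2.5). Total 6.7 kcal/mol.
OH at 60° is staggered. Et at 0° is gauche with OH at 60° (0.6); Et at 0° is gauche with Ph at 300° (1.1); SH at 120° is gauche with OH at 60° (0.7); F at 240° is gauche with Ph at 300° (0.7). Total 3.1 kcal/mol.
OH at 120° is eclipsed. Et at 0° is eclipsed with Ph at 0° (3.8); SH at 120° is eclipsed with OH at 120° (2.6); F at 240° is eclipsed with H at 240° (1.1). Total 7.5 kcal/mol.
OH at 180° is staggered. Et at 0° is gauche with Ph at 60° (1.1); SH at 120° is gauche with OH at 180° (0.7); SH at 120° is gauche with Ph at 60° (1.0); F at 240° is gauche with OH at 180° (0.6). Total 3.4 kcal/mol.
OH at 240° is eclipsed. Et at 0° is eclipsed with H at 0° (1.5); SH at 120° is eclipsed with Ph at 120° (3.7); F at 240° is eclipsed with OH at 240° (1.8). Total 7.0 kcal/mol.
OH at 300° is staggered. Et at 0° is gauche with OH at 300° (0.6); SH at 120° is gauche with Ph at 180° (1.0); F at 240° is gauche with OH at 300° (0.6); F at 240° is gauche with Ph at 180° (0.7). Total 2.9 kcal/mol.
The minimum (2.9 kcal/mol) occurs with OH at 300°.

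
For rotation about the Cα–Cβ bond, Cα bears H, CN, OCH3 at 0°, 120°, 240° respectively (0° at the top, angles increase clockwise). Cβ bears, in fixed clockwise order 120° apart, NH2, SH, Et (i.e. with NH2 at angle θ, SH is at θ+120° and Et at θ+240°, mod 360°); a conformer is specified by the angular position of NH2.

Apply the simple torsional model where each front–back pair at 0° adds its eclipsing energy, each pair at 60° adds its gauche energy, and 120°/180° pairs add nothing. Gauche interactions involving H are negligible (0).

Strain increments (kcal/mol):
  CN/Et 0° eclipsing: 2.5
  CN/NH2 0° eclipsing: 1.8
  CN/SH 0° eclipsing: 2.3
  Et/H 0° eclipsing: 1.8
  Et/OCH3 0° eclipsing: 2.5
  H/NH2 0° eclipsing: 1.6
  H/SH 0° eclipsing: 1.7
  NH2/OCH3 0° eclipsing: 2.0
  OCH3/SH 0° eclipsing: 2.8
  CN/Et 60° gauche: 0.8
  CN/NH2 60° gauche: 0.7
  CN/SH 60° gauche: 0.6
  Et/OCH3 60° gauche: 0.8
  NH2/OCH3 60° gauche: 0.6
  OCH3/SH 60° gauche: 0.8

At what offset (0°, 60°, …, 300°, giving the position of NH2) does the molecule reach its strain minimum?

300°

NH2 at 0° (eclipsed): H(0°)/NH2(0°) eclipsed 1.6; CN(120°)/SH(120°) eclipsed 2.3; OCH3(240°)/Et(240°) eclipsed 2.5 → 6.4 kcal/mol.
NH2 at 60° (staggered): CN(120°)/NH2(60°) gauche 0.7; CN(120°)/SH(180°) gauche 0.6; OCH3(240°)/SH(180°) gauche 0.8; OCH3(240°)/Et(300°) gauche 0.8 → 2.9 kcal/mol.
NH2 at 120° (eclipsed): H(0°)/Et(0°) eclipsed 1.8; CN(120°)/NH2(120°) eclipsed 1.8; OCH3(240°)/SH(240°) eclipsed 2.8 → 6.4 kcal/mol.
NH2 at 180° (staggered): CN(120°)/NH2(180°) gauche 0.7; CN(120°)/Et(60°) gauche 0.8; OCH3(240°)/NH2(180°) gauche 0.6; OCH3(240°)/SH(300°) gauche 0.8 → 2.9 kcal/mol.
NH2 at 240° (eclipsed): H(0°)/SH(0°) eclipsed 1.7; CN(120°)/Et(120°) eclipsed 2.5; OCH3(240°)/NH2(240°) eclipsed 2.0 → 6.2 kcal/mol.
NH2 at 300° (staggered): CN(120°)/SH(60°) gauche 0.6; CN(120°)/Et(180°) gauche 0.8; OCH3(240°)/NH2(300°) gauche 0.6; OCH3(240°)/Et(180°) gauche 0.8 → 2.8 kcal/mol.
The minimum (2.8 kcal/mol) occurs with NH2 at 300°.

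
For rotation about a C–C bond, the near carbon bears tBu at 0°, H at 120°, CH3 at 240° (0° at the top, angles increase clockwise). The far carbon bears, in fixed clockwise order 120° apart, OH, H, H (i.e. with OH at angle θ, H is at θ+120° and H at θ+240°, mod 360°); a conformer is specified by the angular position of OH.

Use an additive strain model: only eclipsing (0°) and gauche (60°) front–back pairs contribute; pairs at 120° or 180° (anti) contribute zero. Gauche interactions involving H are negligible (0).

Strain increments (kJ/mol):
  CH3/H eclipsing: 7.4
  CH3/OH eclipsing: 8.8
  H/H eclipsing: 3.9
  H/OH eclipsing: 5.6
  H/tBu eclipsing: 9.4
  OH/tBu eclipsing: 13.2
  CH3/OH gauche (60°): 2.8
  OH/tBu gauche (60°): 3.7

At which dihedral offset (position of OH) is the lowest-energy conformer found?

180°

OH at 0° (eclipsed): tBu–OH eclipsed, H–H eclipsed, CH3–H eclipsed; 13.2 + 3.9 + 7.4 = 24.5 kJ/mol.
OH at 60° (staggered): tBu–OH gauche; 3.7 = 3.7 kJ/mol.
OH at 120° (eclipsed): tBu–H eclipsed, H–OH eclipsed, CH3–H eclipsed; 9.4 + 5.6 + 7.4 = 22.4 kJ/mol.
OH at 180° (staggered): CH3–OH gauche; 2.8 = 2.8 kJ/mol.
OH at 240° (eclipsed): tBu–H eclipsed, H–H eclipsed, CH3–OH eclipsed; 9.4 + 3.9 + 8.8 = 22.1 kJ/mol.
OH at 300° (staggered): tBu–OH gauche, CH3–OH gauche; 3.7 + 2.8 = 6.5 kJ/mol.
The minimum (2.8 kJ/mol) occurs with OH at 180°.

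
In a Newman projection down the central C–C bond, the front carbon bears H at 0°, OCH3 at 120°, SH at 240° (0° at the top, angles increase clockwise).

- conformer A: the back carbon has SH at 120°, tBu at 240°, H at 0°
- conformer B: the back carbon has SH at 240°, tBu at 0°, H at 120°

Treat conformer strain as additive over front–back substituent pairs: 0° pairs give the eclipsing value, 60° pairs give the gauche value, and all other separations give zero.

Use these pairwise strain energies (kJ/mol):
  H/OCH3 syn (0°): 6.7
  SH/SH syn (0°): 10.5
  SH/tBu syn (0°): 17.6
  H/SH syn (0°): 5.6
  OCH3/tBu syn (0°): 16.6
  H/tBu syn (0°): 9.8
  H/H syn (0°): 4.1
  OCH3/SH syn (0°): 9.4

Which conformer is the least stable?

A (eclipsed): H–H eclipsed, OCH3–SH eclipsed, SH–tBu eclipsed; 4.1 + 9.4 + 17.6 = 31.1 kJ/mol.
B (eclipsed): H–tBu eclipsed, OCH3–H eclipsed, SH–SH eclipsed; 9.8 + 6.7 + 10.5 = 27.0 kJ/mol.
A has the highest total (31.1 kJ/mol).

A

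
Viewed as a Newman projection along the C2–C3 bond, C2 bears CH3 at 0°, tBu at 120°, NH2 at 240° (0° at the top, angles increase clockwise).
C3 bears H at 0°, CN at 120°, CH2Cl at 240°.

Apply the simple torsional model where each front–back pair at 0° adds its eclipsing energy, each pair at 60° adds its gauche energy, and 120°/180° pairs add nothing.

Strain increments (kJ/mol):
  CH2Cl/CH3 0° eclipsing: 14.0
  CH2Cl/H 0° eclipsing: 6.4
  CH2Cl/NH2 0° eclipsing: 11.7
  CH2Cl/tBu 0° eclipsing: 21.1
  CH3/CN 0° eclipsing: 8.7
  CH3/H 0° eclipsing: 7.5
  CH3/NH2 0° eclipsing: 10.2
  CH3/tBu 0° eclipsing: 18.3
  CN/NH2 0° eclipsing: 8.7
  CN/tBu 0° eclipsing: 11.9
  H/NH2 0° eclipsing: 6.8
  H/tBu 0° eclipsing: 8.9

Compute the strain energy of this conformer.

31.1 kJ/mol

This conformer (eclipsed): CH3(0°)/H(0°) eclipsed 7.5; tBu(120°)/CN(120°) eclipsed 11.9; NH2(240°)/CH2Cl(240°) eclipsed 11.7 → 31.1 kJ/mol.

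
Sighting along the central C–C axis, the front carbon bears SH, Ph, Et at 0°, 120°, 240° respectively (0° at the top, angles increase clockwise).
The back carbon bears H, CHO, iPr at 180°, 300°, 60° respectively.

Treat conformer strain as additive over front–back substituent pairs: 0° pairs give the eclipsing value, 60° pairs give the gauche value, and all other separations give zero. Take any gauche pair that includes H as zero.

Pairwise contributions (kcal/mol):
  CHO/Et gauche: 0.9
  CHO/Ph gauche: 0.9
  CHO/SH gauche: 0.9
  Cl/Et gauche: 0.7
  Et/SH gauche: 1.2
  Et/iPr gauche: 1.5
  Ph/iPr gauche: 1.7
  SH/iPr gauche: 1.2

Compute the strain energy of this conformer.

This conformer (staggered): SH(0°)/CHO(300°) gauche 0.9; SH(0°)/iPr(60°) gauche 1.2; Ph(120°)/iPr(60°) gauche 1.7; Et(240°)/CHO(300°) gauche 0.9 → 4.7 kcal/mol.

4.7 kcal/mol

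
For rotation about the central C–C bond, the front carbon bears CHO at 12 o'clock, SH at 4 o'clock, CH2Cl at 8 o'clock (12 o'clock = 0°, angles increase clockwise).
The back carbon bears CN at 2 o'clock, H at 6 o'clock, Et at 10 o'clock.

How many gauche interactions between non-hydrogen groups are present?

Non-H gauche pairs: CHO(0°)/CN(60°); CHO(0°)/Et(300°); SH(120°)/CN(60°); CH2Cl(240°)/Et(300°) — 4 interactions.

4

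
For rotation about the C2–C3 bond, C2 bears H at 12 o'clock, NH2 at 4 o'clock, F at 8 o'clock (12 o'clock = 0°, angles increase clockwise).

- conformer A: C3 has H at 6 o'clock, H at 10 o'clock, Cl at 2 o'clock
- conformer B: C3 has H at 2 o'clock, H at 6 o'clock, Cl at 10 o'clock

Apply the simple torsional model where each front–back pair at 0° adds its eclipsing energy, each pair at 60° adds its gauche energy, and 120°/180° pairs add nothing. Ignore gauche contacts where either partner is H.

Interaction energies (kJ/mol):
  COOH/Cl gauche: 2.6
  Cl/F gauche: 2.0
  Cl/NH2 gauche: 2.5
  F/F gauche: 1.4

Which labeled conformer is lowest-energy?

B

A (staggered): NH2(120°)/Cl(60°) gauche 2.5 → 2.5 kJ/mol.
B (staggered): F(240°)/Cl(300°) gauche 2.0 → 2.0 kJ/mol.
B has the lowest total (2.0 kJ/mol).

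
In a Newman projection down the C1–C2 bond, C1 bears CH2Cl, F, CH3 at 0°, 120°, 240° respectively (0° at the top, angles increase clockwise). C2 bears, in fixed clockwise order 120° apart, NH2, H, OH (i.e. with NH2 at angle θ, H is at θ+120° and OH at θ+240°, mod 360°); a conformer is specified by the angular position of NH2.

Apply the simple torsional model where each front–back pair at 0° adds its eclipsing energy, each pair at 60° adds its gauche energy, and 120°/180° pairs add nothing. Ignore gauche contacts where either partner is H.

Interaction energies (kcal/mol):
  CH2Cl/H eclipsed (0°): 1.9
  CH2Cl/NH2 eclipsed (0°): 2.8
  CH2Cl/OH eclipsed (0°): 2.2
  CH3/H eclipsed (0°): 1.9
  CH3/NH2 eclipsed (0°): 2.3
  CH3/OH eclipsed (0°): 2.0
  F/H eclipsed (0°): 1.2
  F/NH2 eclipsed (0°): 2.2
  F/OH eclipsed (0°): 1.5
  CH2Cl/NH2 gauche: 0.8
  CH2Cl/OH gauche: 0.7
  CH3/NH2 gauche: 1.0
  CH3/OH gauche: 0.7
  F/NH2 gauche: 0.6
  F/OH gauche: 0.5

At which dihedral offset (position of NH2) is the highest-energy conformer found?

NH2 at 0° is eclipsed. CH2Cl at 0° is eclipsed with NH2 at 0° (2.8); F at 120° is eclipsed with H at 120° (1.2); CH3 at 240° is eclipsed with OH at 240° (2.0). Total 6.0 kcal/mol.
NH2 at 60° is staggered. CH2Cl at 0° is gauche with NH2 at 60° (0.8); CH2Cl at 0° is gauche with OH at 300° (0.7); F at 120° is gauche with NH2 at 60° (0.6); CH3 at 240° is gauche with OH at 300° (0.7). Total 2.8 kcal/mol.
NH2 at 120° is eclipsed. CH2Cl at 0° is eclipsed with OH at 0° (2.2); F at 120° is eclipsed with NH2 at 120° (2.2); CH3 at 240° is eclipsed with H at 240° (1.9). Total 6.3 kcal/mol.
NH2 at 180° is staggered. CH2Cl at 0° is gauche with OH at 60° (0.7); F at 120° is gauche with NH2 at 180° (0.6); F at 120° is gauche with OH at 60° (0.5); CH3 at 240° is gauche with NH2 at 180° (1.0). Total 2.8 kcal/mol.
NH2 at 240° is eclipsed. CH2Cl at 0° is eclipsed with H at 0° (1.9); F at 120° is eclipsed with OH at 120° (1.5); CH3 at 240° is eclipsed with NH2 at 240° (2.3). Total 5.7 kcal/mol.
NH2 at 300° is staggered. CH2Cl at 0° is gauche with NH2 at 300° (0.8); F at 120° is gauche with OH at 180° (0.5); CH3 at 240° is gauche with NH2 at 300° (1.0); CH3 at 240° is gauche with OH at 180° (0.7). Total 3.0 kcal/mol.
The maximum (6.3 kcal/mol) occurs with NH2 at 120°.

120°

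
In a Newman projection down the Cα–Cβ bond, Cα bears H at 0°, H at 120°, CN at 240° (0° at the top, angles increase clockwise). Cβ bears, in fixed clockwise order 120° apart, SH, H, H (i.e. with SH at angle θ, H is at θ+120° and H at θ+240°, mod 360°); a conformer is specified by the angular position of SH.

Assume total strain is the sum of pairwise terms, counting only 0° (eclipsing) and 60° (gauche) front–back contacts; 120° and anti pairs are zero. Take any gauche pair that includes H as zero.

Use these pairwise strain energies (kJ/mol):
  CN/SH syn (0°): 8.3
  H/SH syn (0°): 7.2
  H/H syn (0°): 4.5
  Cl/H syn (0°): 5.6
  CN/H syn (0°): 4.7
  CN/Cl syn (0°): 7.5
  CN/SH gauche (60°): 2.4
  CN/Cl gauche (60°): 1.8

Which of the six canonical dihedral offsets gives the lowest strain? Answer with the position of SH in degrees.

SH at 0° (eclipsed): H(0°)/SH(0°) eclipsed 7.2; H(120°)/H(120°) eclipsed 4.5; CN(240°)/H(240°) eclipsed 4.7 → 16.4 kJ/mol.
SH at 60° (staggered): no non-H gauche contacts → 0.0 kJ/mol.
SH at 120° (eclipsed): H(0°)/H(0°) eclipsed 4.5; H(120°)/SH(120°) eclipsed 7.2; CN(240°)/H(240°) eclipsed 4.7 → 16.4 kJ/mol.
SH at 180° (staggered): CN(240°)/SH(180°) gauche 2.4 → 2.4 kJ/mol.
SH at 240° (eclipsed): H(0°)/H(0°) eclipsed 4.5; H(120°)/H(120°) eclipsed 4.5; CN(240°)/SH(240°) eclipsed 8.3 → 17.3 kJ/mol.
SH at 300° (staggered): CN(240°)/SH(300°) gauche 2.4 → 2.4 kJ/mol.
The minimum (0.0 kJ/mol) occurs with SH at 60°.

60°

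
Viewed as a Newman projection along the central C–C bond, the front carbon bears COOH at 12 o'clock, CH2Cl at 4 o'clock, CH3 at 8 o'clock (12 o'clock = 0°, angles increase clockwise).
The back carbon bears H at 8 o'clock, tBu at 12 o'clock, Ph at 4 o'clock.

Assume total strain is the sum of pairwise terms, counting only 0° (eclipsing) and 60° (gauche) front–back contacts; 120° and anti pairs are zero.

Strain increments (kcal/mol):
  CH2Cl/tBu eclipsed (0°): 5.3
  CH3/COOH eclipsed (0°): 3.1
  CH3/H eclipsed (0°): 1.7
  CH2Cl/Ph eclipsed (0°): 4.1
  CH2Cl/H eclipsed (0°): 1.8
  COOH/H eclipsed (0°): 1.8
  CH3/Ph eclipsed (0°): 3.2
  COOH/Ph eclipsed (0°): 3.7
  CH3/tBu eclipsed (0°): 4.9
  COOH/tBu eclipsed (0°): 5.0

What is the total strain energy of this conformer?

This conformer (eclipsed): COOH–tBu eclipsed, CH2Cl–Ph eclipsed, CH3–H eclipsed; 5.0 + 4.1 + 1.7 = 10.8 kcal/mol.

10.8 kcal/mol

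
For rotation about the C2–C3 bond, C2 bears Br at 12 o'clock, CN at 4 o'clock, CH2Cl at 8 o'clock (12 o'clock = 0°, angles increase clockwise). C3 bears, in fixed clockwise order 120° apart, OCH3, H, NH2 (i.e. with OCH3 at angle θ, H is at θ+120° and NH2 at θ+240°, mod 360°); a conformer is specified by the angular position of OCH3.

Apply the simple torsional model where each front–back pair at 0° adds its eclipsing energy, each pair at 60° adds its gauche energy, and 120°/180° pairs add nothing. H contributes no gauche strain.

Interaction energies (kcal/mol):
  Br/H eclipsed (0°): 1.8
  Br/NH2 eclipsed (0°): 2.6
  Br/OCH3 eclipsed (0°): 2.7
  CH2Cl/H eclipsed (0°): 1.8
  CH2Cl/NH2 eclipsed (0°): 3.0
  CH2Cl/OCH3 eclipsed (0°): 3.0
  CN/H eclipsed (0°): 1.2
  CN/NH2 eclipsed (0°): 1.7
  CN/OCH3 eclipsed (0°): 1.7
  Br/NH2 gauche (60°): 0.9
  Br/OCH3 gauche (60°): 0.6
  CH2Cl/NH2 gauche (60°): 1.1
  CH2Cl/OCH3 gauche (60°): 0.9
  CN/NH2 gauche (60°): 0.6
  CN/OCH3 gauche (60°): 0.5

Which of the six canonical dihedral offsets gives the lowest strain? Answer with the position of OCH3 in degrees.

180°

OCH3 at 0° is eclipsed. Br at 0° is eclipsed with OCH3 at 0° (2.7); CN at 120° is eclipsed with H at 120° (1.2); CH2Cl at 240° is eclipsed with NH2 at 240° (3.0). Total 6.9 kcal/mol.
OCH3 at 60° is staggered. Br at 0° is gauche with OCH3 at 60° (0.6); Br at 0° is gauche with NH2 at 300° (0.9); CN at 120° is gauche with OCH3 at 60° (0.5); CH2Cl at 240° is gauche with NH2 at 300° (1.1). Total 3.1 kcal/mol.
OCH3 at 120° is eclipsed. Br at 0° is eclipsed with NH2 at 0° (2.6); CN at 120° is eclipsed with OCH3 at 120° (1.7); CH2Cl at 240° is eclipsed with H at 240° (1.8). Total 6.1 kcal/mol.
OCH3 at 180° is staggered. Br at 0° is gauche with NH2 at 60° (0.9); CN at 120° is gauche with OCH3 at 180° (0.5); CN at 120° is gauche with NH2 at 60° (0.6); CH2Cl at 240° is gauche with OCH3 at 180° (0.9). Total 2.9 kcal/mol.
OCH3 at 240° is eclipsed. Br at 0° is eclipsed with H at 0° (1.8); CN at 120° is eclipsed with NH2 at 120° (1.7); CH2Cl at 240° is eclipsed with OCH3 at 240° (3.0). Total 6.5 kcal/mol.
OCH3 at 300° is staggered. Br at 0° is gauche with OCH3 at 300° (0.6); CN at 120° is gauche with NH2 at 180° (0.6); CH2Cl at 240° is gauche with OCH3 at 300° (0.9); CH2Cl at 240° is gauche with NH2 at 180° (1.1). Total 3.2 kcal/mol.
The minimum (2.9 kcal/mol) occurs with OCH3 at 180°.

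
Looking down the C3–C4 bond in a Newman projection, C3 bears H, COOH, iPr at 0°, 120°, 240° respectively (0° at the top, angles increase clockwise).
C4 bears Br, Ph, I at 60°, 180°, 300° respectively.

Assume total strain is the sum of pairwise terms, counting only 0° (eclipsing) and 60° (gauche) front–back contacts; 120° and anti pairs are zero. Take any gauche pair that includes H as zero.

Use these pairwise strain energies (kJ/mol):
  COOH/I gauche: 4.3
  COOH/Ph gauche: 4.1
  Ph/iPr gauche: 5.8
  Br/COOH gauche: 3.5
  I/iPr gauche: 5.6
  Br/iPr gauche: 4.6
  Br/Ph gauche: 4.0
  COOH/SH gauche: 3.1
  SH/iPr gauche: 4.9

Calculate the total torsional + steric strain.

19.0 kJ/mol

This conformer (staggered): COOH–Br gauche, COOH–Ph gauche, iPr–Ph gauche, iPr–I gauche; 3.5 + 4.1 + 5.8 + 5.6 = 19.0 kJ/mol.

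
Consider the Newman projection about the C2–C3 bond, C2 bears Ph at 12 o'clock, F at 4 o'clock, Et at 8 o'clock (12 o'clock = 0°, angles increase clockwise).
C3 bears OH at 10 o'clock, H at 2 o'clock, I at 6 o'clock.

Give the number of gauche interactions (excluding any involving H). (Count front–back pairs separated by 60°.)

Non-H gauche pairs: Ph(0°)/OH(300°); F(120°)/I(180°); Et(240°)/OH(300°); Et(240°)/I(180°) — 4 interactions.

4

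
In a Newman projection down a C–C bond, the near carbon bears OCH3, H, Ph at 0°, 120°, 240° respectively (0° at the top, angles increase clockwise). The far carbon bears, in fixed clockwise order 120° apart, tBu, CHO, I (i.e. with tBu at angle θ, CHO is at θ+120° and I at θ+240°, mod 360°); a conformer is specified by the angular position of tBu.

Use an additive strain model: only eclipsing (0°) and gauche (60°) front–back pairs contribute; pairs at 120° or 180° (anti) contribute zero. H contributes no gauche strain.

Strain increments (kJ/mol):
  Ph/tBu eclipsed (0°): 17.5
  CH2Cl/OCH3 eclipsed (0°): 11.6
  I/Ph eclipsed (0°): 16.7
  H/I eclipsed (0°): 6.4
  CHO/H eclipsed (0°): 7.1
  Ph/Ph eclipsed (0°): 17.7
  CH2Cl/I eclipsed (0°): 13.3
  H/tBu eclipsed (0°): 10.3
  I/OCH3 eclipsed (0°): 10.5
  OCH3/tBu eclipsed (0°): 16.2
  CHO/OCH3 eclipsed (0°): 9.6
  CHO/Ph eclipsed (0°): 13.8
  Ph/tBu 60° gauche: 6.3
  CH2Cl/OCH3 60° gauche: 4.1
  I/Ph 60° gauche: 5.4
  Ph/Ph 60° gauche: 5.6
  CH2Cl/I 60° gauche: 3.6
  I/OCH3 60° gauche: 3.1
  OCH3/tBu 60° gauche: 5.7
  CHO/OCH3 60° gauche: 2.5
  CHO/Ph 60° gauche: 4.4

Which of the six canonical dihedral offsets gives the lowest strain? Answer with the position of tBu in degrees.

tBu at 0° is eclipsed. OCH3 at 0° is eclipsed with tBu at 0° (16.2); H at 120° is eclipsed with CHO at 120° (7.1); Ph at 240° is eclipsed with I at 240° (16.7). Total 40.0 kJ/mol.
tBu at 60° is staggered. OCH3 at 0° is gauche with tBu at 60° (5.7); OCH3 at 0° is gauche with I at 300° (3.1); Ph at 240° is gauche with CHO at 180° (4.4); Ph at 240° is gauche with I at 300° (5.4). Total 18.6 kJ/mol.
tBu at 120° is eclipsed. OCH3 at 0° is eclipsed with I at 0° (10.5); H at 120° is eclipsed with tBu at 120° (10.3); Ph at 240° is eclipsed with CHO at 240° (13.8). Total 34.6 kJ/mol.
tBu at 180° is staggered. OCH3 at 0° is gauche with CHO at 300° (2.5); OCH3 at 0° is gauche with I at 60° (3.1); Ph at 240° is gauche with tBu at 180° (6.3); Ph at 240° is gauche with CHO at 300° (4.4). Total 16.3 kJ/mol.
tBu at 240° is eclipsed. OCH3 at 0° is eclipsed with CHO at 0° (9.6); H at 120° is eclipsed with I at 120° (6.4); Ph at 240° is eclipsed with tBu at 240° (17.5). Total 33.5 kJ/mol.
tBu at 300° is staggered. OCH3 at 0° is gauche with tBu at 300° (5.7); OCH3 at 0° is gauche with CHO at 60° (2.5); Ph at 240° is gauche with tBu at 300° (6.3); Ph at 240° is gauche with I at 180° (5.4). Total 19.9 kJ/mol.
The minimum (16.3 kJ/mol) occurs with tBu at 180°.

180°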